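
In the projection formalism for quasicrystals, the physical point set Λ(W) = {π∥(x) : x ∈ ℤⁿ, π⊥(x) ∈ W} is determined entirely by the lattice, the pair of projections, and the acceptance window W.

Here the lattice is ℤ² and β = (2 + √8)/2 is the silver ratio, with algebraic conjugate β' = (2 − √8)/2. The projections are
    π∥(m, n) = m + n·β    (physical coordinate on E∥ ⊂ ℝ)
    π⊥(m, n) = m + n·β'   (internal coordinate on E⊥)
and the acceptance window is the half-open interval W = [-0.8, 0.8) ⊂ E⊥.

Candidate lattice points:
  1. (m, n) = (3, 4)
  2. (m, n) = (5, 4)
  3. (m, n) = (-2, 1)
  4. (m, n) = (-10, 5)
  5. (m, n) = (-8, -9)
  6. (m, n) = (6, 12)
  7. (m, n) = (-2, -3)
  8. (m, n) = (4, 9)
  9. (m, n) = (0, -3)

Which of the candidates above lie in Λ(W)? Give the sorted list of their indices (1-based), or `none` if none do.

7, 8

Compute β' = (2−√8)/2 = -0.4142, so π⊥(m,n) = m -0.4142·n.
candidate 1: (m,n)=(3,4) → π∥ = 3+4·β ≈ 12.6569, π⊥ = 3+4·β' ≈ 1.3431 ∉ [-0.8, 0.8) ⇒ out
candidate 2: (m,n)=(5,4) → π∥ = 5+4·β ≈ 14.6569, π⊥ = 5+4·β' ≈ 3.3431 ∉ [-0.8, 0.8) ⇒ out
candidate 3: (m,n)=(-2,1) → π∥ = -2+1·β ≈ 0.4142, π⊥ = -2+1·β' ≈ -2.4142 ∉ [-0.8, 0.8) ⇒ out
candidate 4: (m,n)=(-10,5) → π∥ = -10+5·β ≈ 2.0711, π⊥ = -10+5·β' ≈ -12.0711 ∉ [-0.8, 0.8) ⇒ out
candidate 5: (m,n)=(-8,-9) → π∥ = -8-9·β ≈ -29.7279, π⊥ = -8-9·β' ≈ -4.2721 ∉ [-0.8, 0.8) ⇒ out
candidate 6: (m,n)=(6,12) → π∥ = 6+12·β ≈ 34.9706, π⊥ = 6+12·β' ≈ 1.0294 ∉ [-0.8, 0.8) ⇒ out
candidate 7: (m,n)=(-2,-3) → π∥ = -2-3·β ≈ -9.2426, π⊥ = -2-3·β' ≈ -0.7574 ∈ [-0.8, 0.8) ⇒ IN Λ
candidate 8: (m,n)=(4,9) → π∥ = 4+9·β ≈ 25.7279, π⊥ = 4+9·β' ≈ 0.2721 ∈ [-0.8, 0.8) ⇒ IN Λ
candidate 9: (m,n)=(0,-3) → π∥ = 0-3·β ≈ -7.2426, π⊥ = 0-3·β' ≈ 1.2426 ∉ [-0.8, 0.8) ⇒ out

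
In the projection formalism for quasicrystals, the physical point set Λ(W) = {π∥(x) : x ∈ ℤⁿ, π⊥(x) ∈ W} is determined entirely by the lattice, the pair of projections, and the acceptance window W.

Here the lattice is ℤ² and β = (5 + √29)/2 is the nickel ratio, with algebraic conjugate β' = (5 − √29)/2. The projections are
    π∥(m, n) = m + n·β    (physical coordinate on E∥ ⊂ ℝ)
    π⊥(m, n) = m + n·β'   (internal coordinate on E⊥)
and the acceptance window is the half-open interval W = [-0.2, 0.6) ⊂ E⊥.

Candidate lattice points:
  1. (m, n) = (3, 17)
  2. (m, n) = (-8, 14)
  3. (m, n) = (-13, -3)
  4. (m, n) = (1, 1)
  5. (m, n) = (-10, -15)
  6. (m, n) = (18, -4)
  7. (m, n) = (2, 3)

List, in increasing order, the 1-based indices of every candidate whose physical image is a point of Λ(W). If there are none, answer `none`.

β' = (5−√29)/2 ≈ -0.1926.
candidate 1: (m,n)=(3,17) → π∥ = 3+17·β ≈ 91.2739, π⊥ = 3+17·β' ≈ -0.2739 ∉ [-0.2, 0.6) ⇒ out
candidate 2: (m,n)=(-8,14) → π∥ = -8+14·β ≈ 64.6962, π⊥ = -8+14·β' ≈ -10.6962 ∉ [-0.2, 0.6) ⇒ out
candidate 3: (m,n)=(-13,-3) → π∥ = -13-3·β ≈ -28.5777, π⊥ = -13-3·β' ≈ -12.4223 ∉ [-0.2, 0.6) ⇒ out
candidate 4: (m,n)=(1,1) → π∥ = 1+1·β ≈ 6.1926, π⊥ = 1+1·β' ≈ 0.8074 ∉ [-0.2, 0.6) ⇒ out
candidate 5: (m,n)=(-10,-15) → π∥ = -10-15·β ≈ -87.8887, π⊥ = -10-15·β' ≈ -7.1113 ∉ [-0.2, 0.6) ⇒ out
candidate 6: (m,n)=(18,-4) → π∥ = 18-4·β ≈ -2.7703, π⊥ = 18-4·β' ≈ 18.7703 ∉ [-0.2, 0.6) ⇒ out
candidate 7: (m,n)=(2,3) → π∥ = 2+3·β ≈ 17.5777, π⊥ = 2+3·β' ≈ 1.4223 ∉ [-0.2, 0.6) ⇒ out

none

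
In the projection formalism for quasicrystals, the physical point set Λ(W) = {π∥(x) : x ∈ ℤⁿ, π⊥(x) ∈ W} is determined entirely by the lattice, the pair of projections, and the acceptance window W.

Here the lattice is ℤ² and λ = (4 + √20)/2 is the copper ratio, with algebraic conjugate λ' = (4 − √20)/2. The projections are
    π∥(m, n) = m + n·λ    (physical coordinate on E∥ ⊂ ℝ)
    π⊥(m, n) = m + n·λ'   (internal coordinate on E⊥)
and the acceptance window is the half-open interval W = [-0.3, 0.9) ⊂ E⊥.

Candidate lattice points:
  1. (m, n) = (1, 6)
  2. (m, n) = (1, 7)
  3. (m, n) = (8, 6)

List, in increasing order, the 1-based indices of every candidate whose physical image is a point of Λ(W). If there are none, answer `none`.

λ' = (4−√20)/2 ≈ -0.23607.
[1] lift (1,6): star map gives -0.41641; window check -0.3 ≤ -0.41641 < 0.9 is false → out
[2] lift (1,7): star map gives -0.65248; window check -0.3 ≤ -0.65248 < 0.9 is false → out
[3] lift (8,6): star map gives 6.58359; window check -0.3 ≤ 6.58359 < 0.9 is false → out

none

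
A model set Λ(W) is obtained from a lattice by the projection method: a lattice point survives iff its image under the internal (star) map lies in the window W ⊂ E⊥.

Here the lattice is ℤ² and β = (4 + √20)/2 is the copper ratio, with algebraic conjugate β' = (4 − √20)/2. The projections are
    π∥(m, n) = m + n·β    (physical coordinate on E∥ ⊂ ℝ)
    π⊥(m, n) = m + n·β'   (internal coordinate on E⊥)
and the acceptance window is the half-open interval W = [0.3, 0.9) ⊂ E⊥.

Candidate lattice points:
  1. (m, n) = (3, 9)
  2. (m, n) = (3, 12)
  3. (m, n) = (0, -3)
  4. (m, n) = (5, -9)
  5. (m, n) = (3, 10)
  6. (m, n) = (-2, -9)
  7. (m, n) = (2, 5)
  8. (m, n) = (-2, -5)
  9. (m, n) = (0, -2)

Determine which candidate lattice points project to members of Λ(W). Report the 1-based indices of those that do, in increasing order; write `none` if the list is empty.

1, 3, 5, 7, 9

Compute β' = (4−√20)/2 = -0.23607, so π⊥(m,n) = m -0.23607·n.
#1 (3,9): internal coord 3 + (9)·β' = +0.87539; +0.87539 ∈ [0.3, 0.9) → IN Λ
#2 (3,12): internal coord 3 + (12)·β' = +0.16718; +0.16718 ∉ [0.3, 0.9) → out
#3 (0,-3): internal coord 0 + (-3)·β' = +0.70820; +0.70820 ∈ [0.3, 0.9) → IN Λ
#4 (5,-9): internal coord 5 + (-9)·β' = +7.12461; +7.12461 ∉ [0.3, 0.9) → out
#5 (3,10): internal coord 3 + (10)·β' = +0.63932; +0.63932 ∈ [0.3, 0.9) → IN Λ
#6 (-2,-9): internal coord -2 + (-9)·β' = +0.12461; +0.12461 ∉ [0.3, 0.9) → out
#7 (2,5): internal coord 2 + (5)·β' = +0.81966; +0.81966 ∈ [0.3, 0.9) → IN Λ
#8 (-2,-5): internal coord -2 + (-5)·β' = -0.81966; -0.81966 ∉ [0.3, 0.9) → out
#9 (0,-2): internal coord 0 + (-2)·β' = +0.47214; +0.47214 ∈ [0.3, 0.9) → IN Λ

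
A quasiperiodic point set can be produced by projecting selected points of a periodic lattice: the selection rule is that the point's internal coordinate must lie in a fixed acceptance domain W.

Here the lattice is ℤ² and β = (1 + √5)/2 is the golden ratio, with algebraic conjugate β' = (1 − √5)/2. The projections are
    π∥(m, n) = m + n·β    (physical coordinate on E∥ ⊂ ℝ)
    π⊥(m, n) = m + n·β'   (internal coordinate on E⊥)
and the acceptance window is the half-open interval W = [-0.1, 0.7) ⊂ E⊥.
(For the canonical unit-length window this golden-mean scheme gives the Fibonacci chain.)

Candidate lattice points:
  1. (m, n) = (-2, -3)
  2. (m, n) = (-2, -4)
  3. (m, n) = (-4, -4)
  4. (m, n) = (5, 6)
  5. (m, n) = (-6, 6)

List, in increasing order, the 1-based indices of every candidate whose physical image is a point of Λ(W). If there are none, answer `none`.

Compute β' = (1−√5)/2 = -0.618034, so π⊥(m,n) = m -0.618034·n.
[1] lift (-2,-3): star map gives -0.145898; window check -0.1 ≤ -0.145898 < 0.7 is false → out
[2] lift (-2,-4): star map gives 0.472136; window check -0.1 ≤ 0.472136 < 0.7 is true → IN Λ
[3] lift (-4,-4): star map gives -1.527864; window check -0.1 ≤ -1.527864 < 0.7 is false → out
[4] lift (5,6): star map gives 1.291796; window check -0.1 ≤ 1.291796 < 0.7 is false → out
[5] lift (-6,6): star map gives -9.708204; window check -0.1 ≤ -9.708204 < 0.7 is false → out

2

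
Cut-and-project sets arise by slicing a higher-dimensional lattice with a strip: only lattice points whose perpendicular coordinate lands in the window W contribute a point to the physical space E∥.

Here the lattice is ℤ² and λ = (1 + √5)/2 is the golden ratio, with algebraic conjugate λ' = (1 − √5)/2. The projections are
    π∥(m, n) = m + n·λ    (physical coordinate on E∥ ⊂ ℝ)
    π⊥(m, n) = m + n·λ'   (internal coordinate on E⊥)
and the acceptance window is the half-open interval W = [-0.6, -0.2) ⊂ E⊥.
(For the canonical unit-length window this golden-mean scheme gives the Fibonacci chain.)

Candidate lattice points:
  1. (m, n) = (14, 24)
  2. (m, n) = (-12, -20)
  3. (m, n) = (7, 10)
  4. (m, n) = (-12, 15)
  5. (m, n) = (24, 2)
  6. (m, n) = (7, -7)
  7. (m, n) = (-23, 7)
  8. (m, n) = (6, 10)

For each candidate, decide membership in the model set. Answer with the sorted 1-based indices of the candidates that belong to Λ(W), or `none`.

λ' = (1−√5)/2 ≈ -0.61803.
[1] lift (14,24): star map gives -0.83282; window check -0.6 ≤ -0.83282 < -0.2 is false → out
[2] lift (-12,-20): star map gives 0.36068; window check -0.6 ≤ 0.36068 < -0.2 is false → out
[3] lift (7,10): star map gives 0.81966; window check -0.6 ≤ 0.81966 < -0.2 is false → out
[4] lift (-12,15): star map gives -21.27051; window check -0.6 ≤ -21.27051 < -0.2 is false → out
[5] lift (24,2): star map gives 22.76393; window check -0.6 ≤ 22.76393 < -0.2 is false → out
[6] lift (7,-7): star map gives 11.32624; window check -0.6 ≤ 11.32624 < -0.2 is false → out
[7] lift (-23,7): star map gives -27.32624; window check -0.6 ≤ -27.32624 < -0.2 is false → out
[8] lift (6,10): star map gives -0.18034; window check -0.6 ≤ -0.18034 < -0.2 is false → out

none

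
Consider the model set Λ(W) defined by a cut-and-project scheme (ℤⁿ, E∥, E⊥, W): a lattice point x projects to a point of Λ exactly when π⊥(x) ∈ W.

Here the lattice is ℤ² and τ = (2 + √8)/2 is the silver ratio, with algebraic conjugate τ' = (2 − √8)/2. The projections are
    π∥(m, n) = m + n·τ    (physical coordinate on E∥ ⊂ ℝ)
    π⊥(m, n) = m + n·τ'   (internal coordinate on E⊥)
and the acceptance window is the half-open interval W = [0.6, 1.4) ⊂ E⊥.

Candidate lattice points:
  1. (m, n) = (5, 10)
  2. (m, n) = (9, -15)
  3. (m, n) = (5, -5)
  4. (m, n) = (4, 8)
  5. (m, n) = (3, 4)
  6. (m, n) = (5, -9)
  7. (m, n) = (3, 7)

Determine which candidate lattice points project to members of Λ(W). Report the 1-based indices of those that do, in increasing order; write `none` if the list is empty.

1, 4, 5

τ' = (2−√8)/2 ≈ -0.4142.
#1 (5,10): internal coord 5 + (10)·τ' = +0.8579; +0.8579 ∈ [0.6, 1.4) → IN Λ
#2 (9,-15): internal coord 9 + (-15)·τ' = +15.2132; +15.2132 ∉ [0.6, 1.4) → out
#3 (5,-5): internal coord 5 + (-5)·τ' = +7.0711; +7.0711 ∉ [0.6, 1.4) → out
#4 (4,8): internal coord 4 + (8)·τ' = +0.6863; +0.6863 ∈ [0.6, 1.4) → IN Λ
#5 (3,4): internal coord 3 + (4)·τ' = +1.3431; +1.3431 ∈ [0.6, 1.4) → IN Λ
#6 (5,-9): internal coord 5 + (-9)·τ' = +8.7279; +8.7279 ∉ [0.6, 1.4) → out
#7 (3,7): internal coord 3 + (7)·τ' = +0.1005; +0.1005 ∉ [0.6, 1.4) → out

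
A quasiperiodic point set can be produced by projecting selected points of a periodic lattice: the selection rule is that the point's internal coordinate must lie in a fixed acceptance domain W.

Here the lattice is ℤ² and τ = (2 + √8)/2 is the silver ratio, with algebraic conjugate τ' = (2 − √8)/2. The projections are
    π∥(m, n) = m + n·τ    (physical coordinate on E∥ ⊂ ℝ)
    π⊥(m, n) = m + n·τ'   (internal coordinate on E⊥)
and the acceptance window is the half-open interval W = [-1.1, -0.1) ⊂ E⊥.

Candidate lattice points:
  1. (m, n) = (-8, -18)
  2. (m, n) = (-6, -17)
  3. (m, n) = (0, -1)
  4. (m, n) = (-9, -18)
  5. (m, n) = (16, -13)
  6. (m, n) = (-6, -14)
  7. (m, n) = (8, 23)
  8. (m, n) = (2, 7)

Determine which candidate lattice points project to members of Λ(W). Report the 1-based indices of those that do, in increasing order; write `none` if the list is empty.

τ' = (2−√8)/2 ≈ -0.4142.
#1 (-8,-18): internal coord -8 + (-18)·τ' = -0.5442; -0.5442 ∈ [-1.1, -0.1) → IN Λ
#2 (-6,-17): internal coord -6 + (-17)·τ' = +1.0416; +1.0416 ∉ [-1.1, -0.1) → out
#3 (0,-1): internal coord 0 + (-1)·τ' = +0.4142; +0.4142 ∉ [-1.1, -0.1) → out
#4 (-9,-18): internal coord -9 + (-18)·τ' = -1.5442; -1.5442 ∉ [-1.1, -0.1) → out
#5 (16,-13): internal coord 16 + (-13)·τ' = +21.3848; +21.3848 ∉ [-1.1, -0.1) → out
#6 (-6,-14): internal coord -6 + (-14)·τ' = -0.2010; -0.2010 ∈ [-1.1, -0.1) → IN Λ
#7 (8,23): internal coord 8 + (23)·τ' = -1.5269; -1.5269 ∉ [-1.1, -0.1) → out
#8 (2,7): internal coord 2 + (7)·τ' = -0.8995; -0.8995 ∈ [-1.1, -0.1) → IN Λ

1, 6, 8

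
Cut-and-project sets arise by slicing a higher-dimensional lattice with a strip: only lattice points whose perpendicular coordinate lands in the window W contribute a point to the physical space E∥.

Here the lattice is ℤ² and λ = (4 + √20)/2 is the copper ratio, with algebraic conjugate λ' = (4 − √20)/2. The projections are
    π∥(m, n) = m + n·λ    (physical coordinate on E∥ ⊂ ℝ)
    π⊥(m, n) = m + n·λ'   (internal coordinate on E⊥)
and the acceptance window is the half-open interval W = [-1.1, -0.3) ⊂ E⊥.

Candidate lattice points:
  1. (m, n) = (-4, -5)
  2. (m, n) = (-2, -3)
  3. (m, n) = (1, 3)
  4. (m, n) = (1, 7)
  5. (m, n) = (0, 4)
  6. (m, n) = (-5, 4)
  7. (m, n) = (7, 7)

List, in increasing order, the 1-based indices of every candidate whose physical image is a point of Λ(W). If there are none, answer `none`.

4, 5

Compute λ' = (4−√20)/2 = -0.236068, so π⊥(m,n) = m -0.236068·n.
candidate 1: (m,n)=(-4,-5) → π∥ = -4-5·λ ≈ -25.180340, π⊥ = -4-5·λ' ≈ -2.819660 ∉ [-1.1, -0.3) ⇒ out
candidate 2: (m,n)=(-2,-3) → π∥ = -2-3·λ ≈ -14.708204, π⊥ = -2-3·λ' ≈ -1.291796 ∉ [-1.1, -0.3) ⇒ out
candidate 3: (m,n)=(1,3) → π∥ = 1+3·λ ≈ 13.708204, π⊥ = 1+3·λ' ≈ 0.291796 ∉ [-1.1, -0.3) ⇒ out
candidate 4: (m,n)=(1,7) → π∥ = 1+7·λ ≈ 30.652476, π⊥ = 1+7·λ' ≈ -0.652476 ∈ [-1.1, -0.3) ⇒ IN Λ
candidate 5: (m,n)=(0,4) → π∥ = 0+4·λ ≈ 16.944272, π⊥ = 0+4·λ' ≈ -0.944272 ∈ [-1.1, -0.3) ⇒ IN Λ
candidate 6: (m,n)=(-5,4) → π∥ = -5+4·λ ≈ 11.944272, π⊥ = -5+4·λ' ≈ -5.944272 ∉ [-1.1, -0.3) ⇒ out
candidate 7: (m,n)=(7,7) → π∥ = 7+7·λ ≈ 36.652476, π⊥ = 7+7·λ' ≈ 5.347524 ∉ [-1.1, -0.3) ⇒ out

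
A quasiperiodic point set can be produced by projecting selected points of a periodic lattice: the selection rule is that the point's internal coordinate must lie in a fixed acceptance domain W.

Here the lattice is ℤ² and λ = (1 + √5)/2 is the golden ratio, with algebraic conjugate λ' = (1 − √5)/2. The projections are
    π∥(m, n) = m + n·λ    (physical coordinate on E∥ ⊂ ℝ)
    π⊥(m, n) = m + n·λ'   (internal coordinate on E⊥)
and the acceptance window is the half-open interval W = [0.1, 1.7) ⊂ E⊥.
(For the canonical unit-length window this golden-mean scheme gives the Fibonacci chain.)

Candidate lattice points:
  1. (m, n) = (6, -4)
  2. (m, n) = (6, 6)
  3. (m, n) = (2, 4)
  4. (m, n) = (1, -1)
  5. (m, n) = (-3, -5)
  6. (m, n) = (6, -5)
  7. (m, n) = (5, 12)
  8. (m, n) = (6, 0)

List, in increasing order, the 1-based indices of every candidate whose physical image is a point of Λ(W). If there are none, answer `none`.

Compute λ' = (1−√5)/2 = -0.6180, so π⊥(m,n) = m -0.6180·n.
#1 (6,-4): internal coord 6 + (-4)·λ' = +8.4721; +8.4721 ∉ [0.1, 1.7) → out
#2 (6,6): internal coord 6 + (6)·λ' = +2.2918; +2.2918 ∉ [0.1, 1.7) → out
#3 (2,4): internal coord 2 + (4)·λ' = -0.4721; -0.4721 ∉ [0.1, 1.7) → out
#4 (1,-1): internal coord 1 + (-1)·λ' = +1.6180; +1.6180 ∈ [0.1, 1.7) → IN Λ
#5 (-3,-5): internal coord -3 + (-5)·λ' = +0.0902; +0.0902 ∉ [0.1, 1.7) → out
#6 (6,-5): internal coord 6 + (-5)·λ' = +9.0902; +9.0902 ∉ [0.1, 1.7) → out
#7 (5,12): internal coord 5 + (12)·λ' = -2.4164; -2.4164 ∉ [0.1, 1.7) → out
#8 (6,0): internal coord 6 + (0)·λ' = +6.0000; +6.0000 ∉ [0.1, 1.7) → out

4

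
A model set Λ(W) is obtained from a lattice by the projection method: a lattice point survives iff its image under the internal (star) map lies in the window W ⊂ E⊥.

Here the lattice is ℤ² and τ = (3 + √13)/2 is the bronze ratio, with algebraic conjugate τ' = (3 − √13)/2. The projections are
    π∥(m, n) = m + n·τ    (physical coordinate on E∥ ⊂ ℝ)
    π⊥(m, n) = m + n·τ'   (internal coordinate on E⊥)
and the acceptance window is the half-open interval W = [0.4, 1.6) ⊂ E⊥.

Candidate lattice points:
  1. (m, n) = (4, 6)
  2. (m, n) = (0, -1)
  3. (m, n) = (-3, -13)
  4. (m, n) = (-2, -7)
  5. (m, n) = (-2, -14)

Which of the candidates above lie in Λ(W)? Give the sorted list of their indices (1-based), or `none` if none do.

3

Numerically τ ≈ 3.30278 and τ' = −1/τ ≈ -0.30278.
[1] lift (4,6): star map gives 2.18335; window check 0.4 ≤ 2.18335 < 1.6 is false → out
[2] lift (0,-1): star map gives 0.30278; window check 0.4 ≤ 0.30278 < 1.6 is false → out
[3] lift (-3,-13): star map gives 0.93608; window check 0.4 ≤ 0.93608 < 1.6 is true → IN Λ
[4] lift (-2,-7): star map gives 0.11943; window check 0.4 ≤ 0.11943 < 1.6 is false → out
[5] lift (-2,-14): star map gives 2.23886; window check 0.4 ≤ 2.23886 < 1.6 is false → out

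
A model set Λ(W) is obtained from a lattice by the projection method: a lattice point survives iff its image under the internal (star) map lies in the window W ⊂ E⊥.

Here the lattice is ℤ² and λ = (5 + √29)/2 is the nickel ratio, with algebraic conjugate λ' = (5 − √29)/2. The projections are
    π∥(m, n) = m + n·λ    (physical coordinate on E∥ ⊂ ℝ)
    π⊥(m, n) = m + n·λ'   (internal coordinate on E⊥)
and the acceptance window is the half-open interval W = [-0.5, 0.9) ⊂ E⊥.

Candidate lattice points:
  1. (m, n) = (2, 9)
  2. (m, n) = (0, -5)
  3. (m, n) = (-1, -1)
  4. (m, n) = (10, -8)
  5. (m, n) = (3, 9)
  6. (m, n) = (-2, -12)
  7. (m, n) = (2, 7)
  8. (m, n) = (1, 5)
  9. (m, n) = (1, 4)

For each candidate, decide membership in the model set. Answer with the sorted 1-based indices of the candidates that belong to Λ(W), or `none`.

1, 6, 7, 8, 9

Compute λ' = (5−√29)/2 = -0.192582, so π⊥(m,n) = m -0.192582·n.
candidate 1: (m,n)=(2,9) → π∥ = 2+9·λ ≈ 48.733242, π⊥ = 2+9·λ' ≈ 0.266758 ∈ [-0.5, 0.9) ⇒ IN Λ
candidate 2: (m,n)=(0,-5) → π∥ = 0-5·λ ≈ -25.962912, π⊥ = 0-5·λ' ≈ 0.962912 ∉ [-0.5, 0.9) ⇒ out
candidate 3: (m,n)=(-1,-1) → π∥ = -1-1·λ ≈ -6.192582, π⊥ = -1-1·λ' ≈ -0.807418 ∉ [-0.5, 0.9) ⇒ out
candidate 4: (m,n)=(10,-8) → π∥ = 10-8·λ ≈ -31.540659, π⊥ = 10-8·λ' ≈ 11.540659 ∉ [-0.5, 0.9) ⇒ out
candidate 5: (m,n)=(3,9) → π∥ = 3+9·λ ≈ 49.733242, π⊥ = 3+9·λ' ≈ 1.266758 ∉ [-0.5, 0.9) ⇒ out
candidate 6: (m,n)=(-2,-12) → π∥ = -2-12·λ ≈ -64.310989, π⊥ = -2-12·λ' ≈ 0.310989 ∈ [-0.5, 0.9) ⇒ IN Λ
candidate 7: (m,n)=(2,7) → π∥ = 2+7·λ ≈ 38.348077, π⊥ = 2+7·λ' ≈ 0.651923 ∈ [-0.5, 0.9) ⇒ IN Λ
candidate 8: (m,n)=(1,5) → π∥ = 1+5·λ ≈ 26.962912, π⊥ = 1+5·λ' ≈ 0.037088 ∈ [-0.5, 0.9) ⇒ IN Λ
candidate 9: (m,n)=(1,4) → π∥ = 1+4·λ ≈ 21.770330, π⊥ = 1+4·λ' ≈ 0.229670 ∈ [-0.5, 0.9) ⇒ IN Λ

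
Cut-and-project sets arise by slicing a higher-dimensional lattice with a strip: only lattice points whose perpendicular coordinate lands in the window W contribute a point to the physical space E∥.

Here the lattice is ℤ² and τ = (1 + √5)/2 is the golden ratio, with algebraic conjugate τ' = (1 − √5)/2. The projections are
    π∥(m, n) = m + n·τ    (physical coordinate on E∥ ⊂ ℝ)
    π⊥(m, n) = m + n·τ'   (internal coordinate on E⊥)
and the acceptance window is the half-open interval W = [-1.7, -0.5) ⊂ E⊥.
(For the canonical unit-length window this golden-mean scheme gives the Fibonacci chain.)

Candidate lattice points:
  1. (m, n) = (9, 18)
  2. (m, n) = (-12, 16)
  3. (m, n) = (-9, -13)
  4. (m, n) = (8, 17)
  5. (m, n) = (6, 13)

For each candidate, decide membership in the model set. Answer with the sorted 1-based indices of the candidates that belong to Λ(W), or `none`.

τ' = (1−√5)/2 ≈ -0.618034.
[1] lift (9,18): star map gives -2.124612; window check -1.7 ≤ -2.124612 < -0.5 is false → out
[2] lift (-12,16): star map gives -21.888544; window check -1.7 ≤ -21.888544 < -0.5 is false → out
[3] lift (-9,-13): star map gives -0.965558; window check -1.7 ≤ -0.965558 < -0.5 is true → IN Λ
[4] lift (8,17): star map gives -2.506578; window check -1.7 ≤ -2.506578 < -0.5 is false → out
[5] lift (6,13): star map gives -2.034442; window check -1.7 ≤ -2.034442 < -0.5 is false → out

3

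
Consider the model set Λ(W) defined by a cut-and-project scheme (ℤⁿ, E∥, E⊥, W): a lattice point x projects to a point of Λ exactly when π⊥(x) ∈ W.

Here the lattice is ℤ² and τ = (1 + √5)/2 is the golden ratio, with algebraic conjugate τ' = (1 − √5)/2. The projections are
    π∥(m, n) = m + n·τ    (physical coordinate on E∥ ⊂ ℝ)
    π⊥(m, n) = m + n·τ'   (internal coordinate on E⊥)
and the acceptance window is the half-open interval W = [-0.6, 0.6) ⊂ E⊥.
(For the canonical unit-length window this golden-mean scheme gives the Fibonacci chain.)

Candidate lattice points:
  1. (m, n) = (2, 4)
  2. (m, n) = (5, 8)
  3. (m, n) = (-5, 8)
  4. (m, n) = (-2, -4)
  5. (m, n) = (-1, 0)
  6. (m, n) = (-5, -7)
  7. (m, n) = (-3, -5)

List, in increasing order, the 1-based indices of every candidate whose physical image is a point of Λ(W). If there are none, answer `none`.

Numerically τ ≈ 1.61803 and τ' = −1/τ ≈ -0.61803.
#1 (2,4): internal coord 2 + (4)·τ' = -0.47214; -0.47214 ∈ [-0.6, 0.6) → IN Λ
#2 (5,8): internal coord 5 + (8)·τ' = +0.05573; +0.05573 ∈ [-0.6, 0.6) → IN Λ
#3 (-5,8): internal coord -5 + (8)·τ' = -9.94427; -9.94427 ∉ [-0.6, 0.6) → out
#4 (-2,-4): internal coord -2 + (-4)·τ' = +0.47214; +0.47214 ∈ [-0.6, 0.6) → IN Λ
#5 (-1,0): internal coord -1 + (0)·τ' = -1.00000; -1.00000 ∉ [-0.6, 0.6) → out
#6 (-5,-7): internal coord -5 + (-7)·τ' = -0.67376; -0.67376 ∉ [-0.6, 0.6) → out
#7 (-3,-5): internal coord -3 + (-5)·τ' = +0.09017; +0.09017 ∈ [-0.6, 0.6) → IN Λ

1, 2, 4, 7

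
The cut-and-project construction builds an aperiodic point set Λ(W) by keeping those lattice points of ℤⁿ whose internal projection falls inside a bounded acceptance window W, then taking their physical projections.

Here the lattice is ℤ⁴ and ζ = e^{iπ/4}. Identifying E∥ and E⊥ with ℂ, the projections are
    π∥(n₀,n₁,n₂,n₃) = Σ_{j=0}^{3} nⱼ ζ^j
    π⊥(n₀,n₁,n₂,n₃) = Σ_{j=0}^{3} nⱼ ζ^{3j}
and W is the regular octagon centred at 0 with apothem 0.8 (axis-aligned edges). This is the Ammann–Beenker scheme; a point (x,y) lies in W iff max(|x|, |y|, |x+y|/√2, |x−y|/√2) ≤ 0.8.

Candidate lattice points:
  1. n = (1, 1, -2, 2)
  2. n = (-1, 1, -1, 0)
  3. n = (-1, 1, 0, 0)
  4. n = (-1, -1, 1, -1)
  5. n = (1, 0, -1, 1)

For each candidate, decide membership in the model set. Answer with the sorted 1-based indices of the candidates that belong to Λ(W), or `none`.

Internal map: ζ^{3j} for j=0..3 gives (1,0), (−√2/2,√2/2), (0,−1), (√2/2,√2/2).
#1 (1, 1, -2, 2): internal (1.70711, 4.12132); octagon support 4.12132 vs apothem 0.8 → ∉ W
#2 (-1, 1, -1, 0): internal (-1.70711, 1.70711); octagon support 2.41421 vs apothem 0.8 → ∉ W
#3 (-1, 1, 0, 0): internal (-1.70711, 0.70711); octagon support 1.70711 vs apothem 0.8 → ∉ W
#4 (-1, -1, 1, -1): internal (-1.00000, -2.41421); octagon support 2.41421 vs apothem 0.8 → ∉ W
#5 (1, 0, -1, 1): internal (1.70711, 1.70711); octagon support 2.41421 vs apothem 0.8 → ∉ W

none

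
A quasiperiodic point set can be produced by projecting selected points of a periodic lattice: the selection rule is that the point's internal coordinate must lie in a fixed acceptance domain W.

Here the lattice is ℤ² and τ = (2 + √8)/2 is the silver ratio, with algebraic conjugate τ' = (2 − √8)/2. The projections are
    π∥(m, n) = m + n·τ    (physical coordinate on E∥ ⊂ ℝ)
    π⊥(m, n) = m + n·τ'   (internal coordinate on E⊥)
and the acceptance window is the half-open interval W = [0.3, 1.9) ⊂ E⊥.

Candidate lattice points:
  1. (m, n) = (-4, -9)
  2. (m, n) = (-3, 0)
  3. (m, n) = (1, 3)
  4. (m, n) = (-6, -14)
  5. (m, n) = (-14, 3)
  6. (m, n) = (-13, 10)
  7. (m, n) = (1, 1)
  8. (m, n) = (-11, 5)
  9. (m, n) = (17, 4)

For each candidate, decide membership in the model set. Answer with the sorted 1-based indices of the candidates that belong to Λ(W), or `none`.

7

Compute τ' = (2−√8)/2 = -0.414214, so π⊥(m,n) = m -0.414214·n.
#1 (-4,-9): internal coord -4 + (-9)·τ' = -0.272078; -0.272078 ∉ [0.3, 1.9) → out
#2 (-3,0): internal coord -3 + (0)·τ' = -3.000000; -3.000000 ∉ [0.3, 1.9) → out
#3 (1,3): internal coord 1 + (3)·τ' = -0.242641; -0.242641 ∉ [0.3, 1.9) → out
#4 (-6,-14): internal coord -6 + (-14)·τ' = -0.201010; -0.201010 ∉ [0.3, 1.9) → out
#5 (-14,3): internal coord -14 + (3)·τ' = -15.242641; -15.242641 ∉ [0.3, 1.9) → out
#6 (-13,10): internal coord -13 + (10)·τ' = -17.142136; -17.142136 ∉ [0.3, 1.9) → out
#7 (1,1): internal coord 1 + (1)·τ' = +0.585786; +0.585786 ∈ [0.3, 1.9) → IN Λ
#8 (-11,5): internal coord -11 + (5)·τ' = -13.071068; -13.071068 ∉ [0.3, 1.9) → out
#9 (17,4): internal coord 17 + (4)·τ' = +15.343146; +15.343146 ∉ [0.3, 1.9) → out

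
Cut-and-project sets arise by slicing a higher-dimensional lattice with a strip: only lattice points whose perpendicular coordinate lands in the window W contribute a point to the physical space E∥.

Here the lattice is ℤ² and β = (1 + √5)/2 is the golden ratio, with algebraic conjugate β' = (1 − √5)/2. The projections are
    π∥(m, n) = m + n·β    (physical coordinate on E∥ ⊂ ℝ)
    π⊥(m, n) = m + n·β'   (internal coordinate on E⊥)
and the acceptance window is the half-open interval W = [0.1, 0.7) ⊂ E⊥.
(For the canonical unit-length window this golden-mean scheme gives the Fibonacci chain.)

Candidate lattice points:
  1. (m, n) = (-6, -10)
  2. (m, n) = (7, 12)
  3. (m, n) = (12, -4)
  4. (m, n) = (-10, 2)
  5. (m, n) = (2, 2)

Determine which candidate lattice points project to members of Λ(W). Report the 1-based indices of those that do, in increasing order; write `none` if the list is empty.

β' = (1−√5)/2 ≈ -0.61803.
#1 (-6,-10): internal coord -6 + (-10)·β' = +0.18034; +0.18034 ∈ [0.1, 0.7) → IN Λ
#2 (7,12): internal coord 7 + (12)·β' = -0.41641; -0.41641 ∉ [0.1, 0.7) → out
#3 (12,-4): internal coord 12 + (-4)·β' = +14.47214; +14.47214 ∉ [0.1, 0.7) → out
#4 (-10,2): internal coord -10 + (2)·β' = -11.23607; -11.23607 ∉ [0.1, 0.7) → out
#5 (2,2): internal coord 2 + (2)·β' = +0.76393; +0.76393 ∉ [0.1, 0.7) → out

1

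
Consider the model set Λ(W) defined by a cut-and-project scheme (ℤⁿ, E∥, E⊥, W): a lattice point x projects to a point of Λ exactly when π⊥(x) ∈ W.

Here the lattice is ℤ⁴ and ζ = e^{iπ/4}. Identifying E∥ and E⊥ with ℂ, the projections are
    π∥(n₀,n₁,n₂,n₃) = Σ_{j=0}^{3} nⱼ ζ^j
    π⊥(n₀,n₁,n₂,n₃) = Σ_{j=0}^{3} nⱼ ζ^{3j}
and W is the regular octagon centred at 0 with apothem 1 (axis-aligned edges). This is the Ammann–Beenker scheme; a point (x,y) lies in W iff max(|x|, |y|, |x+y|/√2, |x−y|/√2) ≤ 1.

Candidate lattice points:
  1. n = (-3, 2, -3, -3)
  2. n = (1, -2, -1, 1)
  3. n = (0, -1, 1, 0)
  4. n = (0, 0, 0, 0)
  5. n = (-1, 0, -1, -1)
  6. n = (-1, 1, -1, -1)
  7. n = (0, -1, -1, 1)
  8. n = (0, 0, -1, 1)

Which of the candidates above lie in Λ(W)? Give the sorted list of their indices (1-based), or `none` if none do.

4

π⊥(n) = n₀ + n₁ζ³ + n₂ζ⁶ + n₃ζ⁹ where ζ = e^{iπ/4}.
#1 (-3, 2, -3, -3): internal (-6.53553, 2.29289); octagon support 6.53553 vs apothem 1 → ∉ W
#2 (1, -2, -1, 1): internal (3.12132, 0.29289); octagon support 3.12132 vs apothem 1 → ∉ W
#3 (0, -1, 1, 0): internal (0.70711, -1.70711); octagon support 1.70711 vs apothem 1 → ∉ W
#4 (0, 0, 0, 0): internal (0.00000, 0.00000); octagon support 0.00000 vs apothem 1 → ∈ W
#5 (-1, 0, -1, -1): internal (-1.70711, 0.29289); octagon support 1.70711 vs apothem 1 → ∉ W
#6 (-1, 1, -1, -1): internal (-2.41421, 1.00000); octagon support 2.41421 vs apothem 1 → ∉ W
#7 (0, -1, -1, 1): internal (1.41421, 1.00000); octagon support 1.70711 vs apothem 1 → ∉ W
#8 (0, 0, -1, 1): internal (0.70711, 1.70711); octagon support 1.70711 vs apothem 1 → ∉ W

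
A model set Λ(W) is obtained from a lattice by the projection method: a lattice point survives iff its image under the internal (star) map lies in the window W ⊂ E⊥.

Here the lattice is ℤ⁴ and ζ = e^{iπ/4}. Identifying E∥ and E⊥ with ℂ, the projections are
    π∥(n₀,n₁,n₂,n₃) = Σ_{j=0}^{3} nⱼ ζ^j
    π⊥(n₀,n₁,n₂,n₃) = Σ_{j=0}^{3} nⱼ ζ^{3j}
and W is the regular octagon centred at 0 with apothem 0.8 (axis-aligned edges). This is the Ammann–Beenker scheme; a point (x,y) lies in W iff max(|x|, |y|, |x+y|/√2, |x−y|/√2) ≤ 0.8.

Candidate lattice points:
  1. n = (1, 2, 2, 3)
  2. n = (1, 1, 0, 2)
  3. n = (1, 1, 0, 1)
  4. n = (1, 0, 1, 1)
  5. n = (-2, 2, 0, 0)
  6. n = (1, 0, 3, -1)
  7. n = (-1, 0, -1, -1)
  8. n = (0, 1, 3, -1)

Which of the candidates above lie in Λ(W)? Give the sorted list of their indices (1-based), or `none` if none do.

none

With ζ = e^{iπ/4} the internal vectors are ζ^0,ζ^3,ζ^6,ζ^9.
candidate 1: n = (1, 2, 2, 3) → π⊥ ≈ (+1.70711, +1.53553); max(|x|,|y|,|x±y|/√2) = 2.29289 > 0.8 ⇒ ∉ W
candidate 2: n = (1, 1, 0, 2) → π⊥ ≈ (+1.70711, +2.12132); max(|x|,|y|,|x±y|/√2) = 2.70711 > 0.8 ⇒ ∉ W
candidate 3: n = (1, 1, 0, 1) → π⊥ ≈ (+1.00000, +1.41421); max(|x|,|y|,|x±y|/√2) = 1.70711 > 0.8 ⇒ ∉ W
candidate 4: n = (1, 0, 1, 1) → π⊥ ≈ (+1.70711, -0.29289); max(|x|,|y|,|x±y|/√2) = 1.70711 > 0.8 ⇒ ∉ W
candidate 5: n = (-2, 2, 0, 0) → π⊥ ≈ (-3.41421, +1.41421); max(|x|,|y|,|x±y|/√2) = 3.41421 > 0.8 ⇒ ∉ W
candidate 6: n = (1, 0, 3, -1) → π⊥ ≈ (+0.29289, -3.70711); max(|x|,|y|,|x±y|/√2) = 3.70711 > 0.8 ⇒ ∉ W
candidate 7: n = (-1, 0, -1, -1) → π⊥ ≈ (-1.70711, +0.29289); max(|x|,|y|,|x±y|/√2) = 1.70711 > 0.8 ⇒ ∉ W
candidate 8: n = (0, 1, 3, -1) → π⊥ ≈ (-1.41421, -3.00000); max(|x|,|y|,|x±y|/√2) = 3.12132 > 0.8 ⇒ ∉ W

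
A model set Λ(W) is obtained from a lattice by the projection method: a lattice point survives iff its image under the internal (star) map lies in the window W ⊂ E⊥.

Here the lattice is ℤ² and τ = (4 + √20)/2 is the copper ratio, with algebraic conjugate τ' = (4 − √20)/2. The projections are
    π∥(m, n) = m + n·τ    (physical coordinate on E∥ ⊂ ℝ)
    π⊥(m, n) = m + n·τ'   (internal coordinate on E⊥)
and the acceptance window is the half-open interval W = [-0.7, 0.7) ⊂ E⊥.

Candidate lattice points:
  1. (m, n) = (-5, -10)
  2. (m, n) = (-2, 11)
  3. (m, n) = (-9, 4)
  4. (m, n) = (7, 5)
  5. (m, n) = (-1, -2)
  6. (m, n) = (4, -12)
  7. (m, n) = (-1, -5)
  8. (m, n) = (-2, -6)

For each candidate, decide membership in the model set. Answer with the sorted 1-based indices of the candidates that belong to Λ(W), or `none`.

τ' = (4−√20)/2 ≈ -0.2361.
[1] lift (-5,-10): star map gives -2.6393; window check -0.7 ≤ -2.6393 < 0.7 is false → out
[2] lift (-2,11): star map gives -4.5967; window check -0.7 ≤ -4.5967 < 0.7 is false → out
[3] lift (-9,4): star map gives -9.9443; window check -0.7 ≤ -9.9443 < 0.7 is false → out
[4] lift (7,5): star map gives 5.8197; window check -0.7 ≤ 5.8197 < 0.7 is false → out
[5] lift (-1,-2): star map gives -0.5279; window check -0.7 ≤ -0.5279 < 0.7 is true → IN Λ
[6] lift (4,-12): star map gives 6.8328; window check -0.7 ≤ 6.8328 < 0.7 is false → out
[7] lift (-1,-5): star map gives 0.1803; window check -0.7 ≤ 0.1803 < 0.7 is true → IN Λ
[8] lift (-2,-6): star map gives -0.5836; window check -0.7 ≤ -0.5836 < 0.7 is true → IN Λ

5, 7, 8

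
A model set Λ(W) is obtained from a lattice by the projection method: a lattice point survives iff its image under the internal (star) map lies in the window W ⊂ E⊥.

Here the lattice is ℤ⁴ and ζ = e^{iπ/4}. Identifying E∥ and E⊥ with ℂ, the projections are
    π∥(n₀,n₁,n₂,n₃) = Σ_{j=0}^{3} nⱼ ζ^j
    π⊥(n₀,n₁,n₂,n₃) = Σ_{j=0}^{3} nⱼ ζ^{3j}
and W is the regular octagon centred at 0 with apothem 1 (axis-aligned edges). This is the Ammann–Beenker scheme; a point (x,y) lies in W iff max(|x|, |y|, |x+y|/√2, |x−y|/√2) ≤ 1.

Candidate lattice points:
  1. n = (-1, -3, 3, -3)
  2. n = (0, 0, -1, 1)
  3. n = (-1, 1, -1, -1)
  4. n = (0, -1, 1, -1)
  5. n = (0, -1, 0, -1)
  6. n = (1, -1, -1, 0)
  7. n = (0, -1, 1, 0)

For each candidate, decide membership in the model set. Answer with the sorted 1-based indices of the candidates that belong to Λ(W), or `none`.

none

π⊥(n) = n₀ + n₁ζ³ + n₂ζ⁶ + n₃ζ⁹ where ζ = e^{iπ/4}.
candidate 1: n = (-1, -3, 3, -3) → π⊥ ≈ (-1.0000, -7.2426); max(|x|,|y|,|x±y|/√2) = 7.2426 > 1 ⇒ ∉ W
candidate 2: n = (0, 0, -1, 1) → π⊥ ≈ (+0.7071, +1.7071); max(|x|,|y|,|x±y|/√2) = 1.7071 > 1 ⇒ ∉ W
candidate 3: n = (-1, 1, -1, -1) → π⊥ ≈ (-2.4142, +1.0000); max(|x|,|y|,|x±y|/√2) = 2.4142 > 1 ⇒ ∉ W
candidate 4: n = (0, -1, 1, -1) → π⊥ ≈ (+0.0000, -2.4142); max(|x|,|y|,|x±y|/√2) = 2.4142 > 1 ⇒ ∉ W
candidate 5: n = (0, -1, 0, -1) → π⊥ ≈ (+0.0000, -1.4142); max(|x|,|y|,|x±y|/√2) = 1.4142 > 1 ⇒ ∉ W
candidate 6: n = (1, -1, -1, 0) → π⊥ ≈ (+1.7071, +0.2929); max(|x|,|y|,|x±y|/√2) = 1.7071 > 1 ⇒ ∉ W
candidate 7: n = (0, -1, 1, 0) → π⊥ ≈ (+0.7071, -1.7071); max(|x|,|y|,|x±y|/√2) = 1.7071 > 1 ⇒ ∉ W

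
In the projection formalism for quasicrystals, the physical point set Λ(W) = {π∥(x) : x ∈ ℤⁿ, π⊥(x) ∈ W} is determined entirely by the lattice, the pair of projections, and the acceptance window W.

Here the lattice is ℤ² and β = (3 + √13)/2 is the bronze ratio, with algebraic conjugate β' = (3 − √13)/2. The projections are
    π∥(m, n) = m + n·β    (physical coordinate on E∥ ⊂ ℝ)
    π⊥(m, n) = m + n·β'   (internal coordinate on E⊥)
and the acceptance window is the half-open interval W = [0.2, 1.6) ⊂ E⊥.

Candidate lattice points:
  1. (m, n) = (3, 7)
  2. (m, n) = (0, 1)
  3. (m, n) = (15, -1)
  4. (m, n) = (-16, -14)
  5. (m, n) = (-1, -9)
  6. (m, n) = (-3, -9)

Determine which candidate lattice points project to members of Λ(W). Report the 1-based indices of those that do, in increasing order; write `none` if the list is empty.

Numerically β ≈ 3.30278 and β' = −1/β ≈ -0.30278.
#1 (3,7): internal coord 3 + (7)·β' = +0.88057; +0.88057 ∈ [0.2, 1.6) → IN Λ
#2 (0,1): internal coord 0 + (1)·β' = -0.30278; -0.30278 ∉ [0.2, 1.6) → out
#3 (15,-1): internal coord 15 + (-1)·β' = +15.30278; +15.30278 ∉ [0.2, 1.6) → out
#4 (-16,-14): internal coord -16 + (-14)·β' = -11.76114; -11.76114 ∉ [0.2, 1.6) → out
#5 (-1,-9): internal coord -1 + (-9)·β' = +1.72498; +1.72498 ∉ [0.2, 1.6) → out
#6 (-3,-9): internal coord -3 + (-9)·β' = -0.27502; -0.27502 ∉ [0.2, 1.6) → out

1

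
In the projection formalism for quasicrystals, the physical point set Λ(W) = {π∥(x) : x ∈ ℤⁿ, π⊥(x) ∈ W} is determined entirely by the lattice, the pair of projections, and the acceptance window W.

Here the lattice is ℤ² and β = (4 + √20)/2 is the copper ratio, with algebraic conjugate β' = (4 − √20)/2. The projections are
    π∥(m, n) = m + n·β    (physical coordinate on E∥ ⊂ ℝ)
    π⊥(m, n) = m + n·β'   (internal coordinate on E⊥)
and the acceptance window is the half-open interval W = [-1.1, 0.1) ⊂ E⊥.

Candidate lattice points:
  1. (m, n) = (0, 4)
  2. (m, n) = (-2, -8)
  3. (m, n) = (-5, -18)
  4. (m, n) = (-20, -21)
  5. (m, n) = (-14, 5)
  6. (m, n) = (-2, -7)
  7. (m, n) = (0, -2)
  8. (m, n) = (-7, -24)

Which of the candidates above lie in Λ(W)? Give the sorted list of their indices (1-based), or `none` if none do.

β' = (4−√20)/2 ≈ -0.2361.
[1] lift (0,4): star map gives -0.9443; window check -1.1 ≤ -0.9443 < 0.1 is true → IN Λ
[2] lift (-2,-8): star map gives -0.1115; window check -1.1 ≤ -0.1115 < 0.1 is true → IN Λ
[3] lift (-5,-18): star map gives -0.7508; window check -1.1 ≤ -0.7508 < 0.1 is true → IN Λ
[4] lift (-20,-21): star map gives -15.0426; window check -1.1 ≤ -15.0426 < 0.1 is false → out
[5] lift (-14,5): star map gives -15.1803; window check -1.1 ≤ -15.1803 < 0.1 is false → out
[6] lift (-2,-7): star map gives -0.3475; window check -1.1 ≤ -0.3475 < 0.1 is true → IN Λ
[7] lift (0,-2): star map gives 0.4721; window check -1.1 ≤ 0.4721 < 0.1 is false → out
[8] lift (-7,-24): star map gives -1.3344; window check -1.1 ≤ -1.3344 < 0.1 is false → out

1, 2, 3, 6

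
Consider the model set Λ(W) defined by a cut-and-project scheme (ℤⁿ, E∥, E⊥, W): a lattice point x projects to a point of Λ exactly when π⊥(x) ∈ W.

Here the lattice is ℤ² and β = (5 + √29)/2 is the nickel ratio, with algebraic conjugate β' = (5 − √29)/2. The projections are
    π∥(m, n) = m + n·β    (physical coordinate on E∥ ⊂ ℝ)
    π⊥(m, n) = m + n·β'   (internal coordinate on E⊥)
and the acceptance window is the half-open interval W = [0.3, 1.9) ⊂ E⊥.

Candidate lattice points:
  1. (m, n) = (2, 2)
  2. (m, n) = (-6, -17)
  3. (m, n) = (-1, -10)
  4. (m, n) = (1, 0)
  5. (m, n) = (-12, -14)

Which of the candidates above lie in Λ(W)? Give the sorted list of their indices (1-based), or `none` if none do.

1, 3, 4

Numerically β ≈ 5.192582 and β' = −1/β ≈ -0.192582.
candidate 1: (m,n)=(2,2) → π∥ = 2+2·β ≈ 12.385165, π⊥ = 2+2·β' ≈ 1.614835 ∈ [0.3, 1.9) ⇒ IN Λ
candidate 2: (m,n)=(-6,-17) → π∥ = -6-17·β ≈ -94.273901, π⊥ = -6-17·β' ≈ -2.726099 ∉ [0.3, 1.9) ⇒ out
candidate 3: (m,n)=(-1,-10) → π∥ = -1-10·β ≈ -52.925824, π⊥ = -1-10·β' ≈ 0.925824 ∈ [0.3, 1.9) ⇒ IN Λ
candidate 4: (m,n)=(1,0) → π∥ = 1+0·β ≈ 1.000000, π⊥ = 1+0·β' ≈ 1.000000 ∈ [0.3, 1.9) ⇒ IN Λ
candidate 5: (m,n)=(-12,-14) → π∥ = -12-14·β ≈ -84.696154, π⊥ = -12-14·β' ≈ -9.303846 ∉ [0.3, 1.9) ⇒ out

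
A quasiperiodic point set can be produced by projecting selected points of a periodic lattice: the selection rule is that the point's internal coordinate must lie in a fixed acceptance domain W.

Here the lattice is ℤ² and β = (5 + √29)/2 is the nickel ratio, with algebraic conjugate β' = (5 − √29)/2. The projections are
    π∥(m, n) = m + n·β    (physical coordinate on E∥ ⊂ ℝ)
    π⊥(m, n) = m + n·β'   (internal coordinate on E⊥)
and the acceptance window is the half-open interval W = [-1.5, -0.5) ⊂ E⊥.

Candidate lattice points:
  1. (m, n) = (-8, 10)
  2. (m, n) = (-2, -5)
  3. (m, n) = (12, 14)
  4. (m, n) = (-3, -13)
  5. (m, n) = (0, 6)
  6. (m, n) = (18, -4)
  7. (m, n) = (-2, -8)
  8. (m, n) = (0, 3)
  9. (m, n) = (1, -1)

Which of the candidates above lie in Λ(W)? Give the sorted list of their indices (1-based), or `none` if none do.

2, 5, 8

Numerically β ≈ 5.192582 and β' = −1/β ≈ -0.192582.
[1] lift (-8,10): star map gives -9.925824; window check -1.5 ≤ -9.925824 < -0.5 is false → out
[2] lift (-2,-5): star map gives -1.037088; window check -1.5 ≤ -1.037088 < -0.5 is true → IN Λ
[3] lift (12,14): star map gives 9.303846; window check -1.5 ≤ 9.303846 < -0.5 is false → out
[4] lift (-3,-13): star map gives -0.496429; window check -1.5 ≤ -0.496429 < -0.5 is false → out
[5] lift (0,6): star map gives -1.155494; window check -1.5 ≤ -1.155494 < -0.5 is true → IN Λ
[6] lift (18,-4): star map gives 18.770330; window check -1.5 ≤ 18.770330 < -0.5 is false → out
[7] lift (-2,-8): star map gives -0.459341; window check -1.5 ≤ -0.459341 < -0.5 is false → out
[8] lift (0,3): star map gives -0.577747; window check -1.5 ≤ -0.577747 < -0.5 is true → IN Λ
[9] lift (1,-1): star map gives 1.192582; window check -1.5 ≤ 1.192582 < -0.5 is false → out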